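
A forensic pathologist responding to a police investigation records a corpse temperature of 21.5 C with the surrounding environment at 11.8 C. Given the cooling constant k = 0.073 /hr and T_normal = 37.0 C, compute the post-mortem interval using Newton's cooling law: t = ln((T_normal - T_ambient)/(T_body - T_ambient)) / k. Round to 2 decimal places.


Using Newton's law of cooling:
t = ln((T_normal - T_ambient) / (T_body - T_ambient)) / k
T_normal - T_ambient = 25.2
T_body - T_ambient = 9.7
Ratio = 2.597938
ln(ratio) = 0.954718
t = 0.954718 / 0.073 = 13.08 hours

13.08


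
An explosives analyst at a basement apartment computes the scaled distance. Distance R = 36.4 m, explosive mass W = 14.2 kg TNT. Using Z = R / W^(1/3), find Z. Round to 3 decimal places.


Scaled distance calculation:
W^(1/3) = 14.2^(1/3) = 2.421565
Z = R / W^(1/3) = 36.4 / 2.421565
Z = 15.032 m/kg^(1/3)

15.032


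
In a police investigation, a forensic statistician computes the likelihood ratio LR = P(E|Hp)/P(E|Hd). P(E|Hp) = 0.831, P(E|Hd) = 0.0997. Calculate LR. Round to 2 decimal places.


Likelihood ratio calculation:
LR = P(E|Hp) / P(E|Hd)
LR = 0.831 / 0.0997
LR = 8.34

8.34


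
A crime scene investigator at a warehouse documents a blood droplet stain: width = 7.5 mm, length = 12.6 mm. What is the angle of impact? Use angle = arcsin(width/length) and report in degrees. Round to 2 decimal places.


Blood spatter impact angle calculation:
width / length = 7.5 / 12.6 = 0.595238
angle = arcsin(0.595238)
angle = 36.53 degrees

36.53


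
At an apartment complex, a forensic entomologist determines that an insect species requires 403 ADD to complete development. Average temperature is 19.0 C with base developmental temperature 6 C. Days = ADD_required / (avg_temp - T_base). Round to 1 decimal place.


Insect development time:
Effective temperature = avg_temp - T_base = 19.0 - 6 = 13.0 C
Days = ADD / effective_temp = 403 / 13.0 = 31.0 days

31.0


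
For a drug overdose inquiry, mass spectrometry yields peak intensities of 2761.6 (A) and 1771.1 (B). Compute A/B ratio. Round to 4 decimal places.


Spectral peak ratio:
Peak A = 2761.6 counts
Peak B = 1771.1 counts
Ratio = 2761.6 / 1771.1 = 1.5593

1.5593


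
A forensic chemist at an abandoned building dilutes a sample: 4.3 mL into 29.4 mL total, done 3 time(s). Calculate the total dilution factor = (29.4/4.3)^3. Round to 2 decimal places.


Dilution factor calculation:
Single dilution = V_total / V_sample = 29.4 / 4.3 ≈ 6.837209
Number of dilutions = 3
Total DF = (29.4 / 4.3)^3 (full precision, rounded at the end) = 319.62

319.62


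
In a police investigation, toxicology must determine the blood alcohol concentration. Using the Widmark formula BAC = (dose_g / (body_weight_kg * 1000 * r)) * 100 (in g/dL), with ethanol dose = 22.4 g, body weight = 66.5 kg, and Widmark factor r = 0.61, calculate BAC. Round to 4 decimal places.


Applying the Widmark formula:
BAC = (dose_g / (body_wt * 1000 * r)) * 100
Denominator = 66.5 * 1000 * 0.61 = 40565
BAC = (22.4 / 40565) * 100
BAC = 0.0552 g/dL

0.0552


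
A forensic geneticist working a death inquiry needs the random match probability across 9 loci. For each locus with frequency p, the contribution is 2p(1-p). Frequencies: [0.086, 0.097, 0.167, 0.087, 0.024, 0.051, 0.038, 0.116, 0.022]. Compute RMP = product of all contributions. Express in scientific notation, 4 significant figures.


Computing RMP for 9 loci:
Locus 1: 2 * 0.086 * 0.914 = 0.157208
Locus 2: 2 * 0.097 * 0.903 = 0.175182
Locus 3: 2 * 0.167 * 0.833 = 0.278222
Locus 4: 2 * 0.087 * 0.913 = 0.158862
Locus 5: 2 * 0.024 * 0.976 = 0.046848
Locus 6: 2 * 0.051 * 0.949 = 0.096798
Locus 7: 2 * 0.038 * 0.962 = 0.073112
Locus 8: 2 * 0.116 * 0.884 = 0.205088
Locus 9: 2 * 0.022 * 0.978 = 0.043032
RMP = 3.562e-09

3.562e-09


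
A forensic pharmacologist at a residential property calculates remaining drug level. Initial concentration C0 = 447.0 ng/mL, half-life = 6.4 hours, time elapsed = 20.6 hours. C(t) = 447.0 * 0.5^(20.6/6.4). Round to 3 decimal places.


Drug concentration decay:
Number of half-lives = t / t_half = 20.6 / 6.4 = 3.21875
Decay factor = 0.5^3.21875 = 0.10741371
C(t) = 447.0 * 0.10741371 = 48.014 ng/mL

48.014


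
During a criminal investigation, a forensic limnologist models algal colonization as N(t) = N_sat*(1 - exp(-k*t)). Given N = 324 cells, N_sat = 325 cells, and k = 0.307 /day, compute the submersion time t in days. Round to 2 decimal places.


PMSI from diatom colonization curve:
N / N_sat = 324 / 325 = 0.996923
1 - N/N_sat = 0.003077
ln(1 - N/N_sat) = -5.7838
t = -ln(1 - N/N_sat) / k = -(-5.7838) / 0.307 = 18.84 days

18.84


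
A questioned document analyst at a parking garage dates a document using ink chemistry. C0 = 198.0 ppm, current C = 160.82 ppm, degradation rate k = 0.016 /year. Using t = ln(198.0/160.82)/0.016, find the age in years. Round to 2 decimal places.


Document age estimation:
C0/C = 198.0 / 160.82 = 1.23119
ln(C0/C) = 0.207981
t = 0.207981 / 0.016 = 13.00 years

13.00


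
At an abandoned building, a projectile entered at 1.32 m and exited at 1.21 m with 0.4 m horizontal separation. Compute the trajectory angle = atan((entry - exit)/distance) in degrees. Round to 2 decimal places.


Bullet trajectory angle:
Height difference = 1.32 - 1.21 = 0.11 m
angle = atan(0.11 / 0.4)
angle = atan(0.275)
angle = 15.38 degrees

15.38


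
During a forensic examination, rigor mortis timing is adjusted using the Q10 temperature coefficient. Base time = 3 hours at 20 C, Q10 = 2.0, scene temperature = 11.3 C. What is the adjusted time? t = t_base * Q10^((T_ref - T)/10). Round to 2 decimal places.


Rigor mortis time adjustment:
Exponent = (T_ref - T_actual) / 10 = (20 - 11.3) / 10 = 0.87
Q10 factor = 2.0^0.87 = 1.82766
t_adjusted = 3 * 1.82766 = 5.48 hours

5.48


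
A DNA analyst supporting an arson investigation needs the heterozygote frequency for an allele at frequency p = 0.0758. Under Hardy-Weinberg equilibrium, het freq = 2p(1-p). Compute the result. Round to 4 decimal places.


Hardy-Weinberg heterozygote frequency:
q = 1 - p = 1 - 0.0758 = 0.9242
2pq = 2 * 0.0758 * 0.9242 = 0.1401

0.1401


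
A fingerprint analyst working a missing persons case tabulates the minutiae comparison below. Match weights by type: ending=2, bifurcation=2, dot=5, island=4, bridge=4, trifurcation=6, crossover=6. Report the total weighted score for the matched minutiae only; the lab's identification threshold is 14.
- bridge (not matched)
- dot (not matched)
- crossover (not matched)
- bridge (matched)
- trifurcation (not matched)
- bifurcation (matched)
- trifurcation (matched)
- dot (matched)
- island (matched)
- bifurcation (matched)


Weighted minutiae match score:
  bridge: not matched, +0
  dot: not matched, +0
  crossover: not matched, +0
  bridge: matched, +4 (running total 4)
  trifurcation: not matched, +0
  bifurcation: matched, +2 (running total 6)
  trifurcation: matched, +6 (running total 12)
  dot: matched, +5 (running total 17)
  island: matched, +4 (running total 21)
  bifurcation: matched, +2 (running total 23)
Total score = 23
Threshold = 14; verdict = identification

23


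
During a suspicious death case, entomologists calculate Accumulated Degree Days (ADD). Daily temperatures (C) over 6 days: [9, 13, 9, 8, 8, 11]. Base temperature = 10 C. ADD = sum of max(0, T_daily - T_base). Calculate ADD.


Computing ADD day by day:
Day 1: max(0, 9 - 10) = 0
Day 2: max(0, 13 - 10) = 3
Day 3: max(0, 9 - 10) = 0
Day 4: max(0, 8 - 10) = 0
Day 5: max(0, 8 - 10) = 0
Day 6: max(0, 11 - 10) = 1
Total ADD = 4

4


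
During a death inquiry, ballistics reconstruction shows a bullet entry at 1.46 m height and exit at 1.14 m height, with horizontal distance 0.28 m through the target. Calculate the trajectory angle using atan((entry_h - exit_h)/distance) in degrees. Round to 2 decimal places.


Bullet trajectory angle:
Height difference = 1.46 - 1.14 = 0.32 m
angle = atan(0.32 / 0.28)
angle = atan(1.142857)
angle = 48.81 degrees

48.81


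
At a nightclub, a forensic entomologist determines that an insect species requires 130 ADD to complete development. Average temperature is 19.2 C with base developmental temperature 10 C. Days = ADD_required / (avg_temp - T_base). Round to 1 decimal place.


Insect development time:
Effective temperature = avg_temp - T_base = 19.2 - 10 = 9.2 C
Days = ADD / effective_temp = 130 / 9.2 = 14.1 days

14.1


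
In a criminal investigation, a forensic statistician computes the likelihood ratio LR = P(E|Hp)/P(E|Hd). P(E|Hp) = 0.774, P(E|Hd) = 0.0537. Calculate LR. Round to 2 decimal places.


Likelihood ratio calculation:
LR = P(E|Hp) / P(E|Hd)
LR = 0.774 / 0.0537
LR = 14.41

14.41


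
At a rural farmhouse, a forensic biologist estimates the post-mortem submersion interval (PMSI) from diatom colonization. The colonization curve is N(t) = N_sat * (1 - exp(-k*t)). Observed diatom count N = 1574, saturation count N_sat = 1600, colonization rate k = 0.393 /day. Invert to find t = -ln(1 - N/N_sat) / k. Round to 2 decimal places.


PMSI from diatom colonization curve:
N / N_sat = 1574 / 1600 = 0.98375
1 - N/N_sat = 0.01625
ln(1 - N/N_sat) = -4.119662
t = -ln(1 - N/N_sat) / k = -(-4.119662) / 0.393 = 10.48 days

10.48


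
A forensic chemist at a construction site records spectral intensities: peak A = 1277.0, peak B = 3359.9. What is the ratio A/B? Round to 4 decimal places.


Spectral peak ratio:
Peak A = 1277.0 counts
Peak B = 3359.9 counts
Ratio = 1277.0 / 3359.9 = 0.3801

0.3801


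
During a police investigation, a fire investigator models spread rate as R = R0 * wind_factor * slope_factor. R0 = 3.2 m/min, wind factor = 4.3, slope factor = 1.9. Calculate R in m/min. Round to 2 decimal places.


Fire spread rate calculation:
R = R0 * wind_factor * slope_factor
= 3.2 * 4.3 * 1.9
= 13.76 * 1.9
= 26.14 m/min

26.14


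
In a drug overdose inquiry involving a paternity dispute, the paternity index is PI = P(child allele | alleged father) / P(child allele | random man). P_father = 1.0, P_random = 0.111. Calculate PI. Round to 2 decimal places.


Paternity Index calculation:
PI = P(allele|father) / P(allele|random)
PI = 1.0 / 0.111
PI = 9.01

9.01


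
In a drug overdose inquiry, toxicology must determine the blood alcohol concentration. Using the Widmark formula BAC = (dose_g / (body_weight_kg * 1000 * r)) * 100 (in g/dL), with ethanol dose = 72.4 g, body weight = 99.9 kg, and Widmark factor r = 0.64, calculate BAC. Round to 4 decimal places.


Applying the Widmark formula:
BAC = (dose_g / (body_wt * 1000 * r)) * 100
Denominator = 99.9 * 1000 * 0.64 = 63936
BAC = (72.4 / 63936) * 100
BAC = 0.1132 g/dL

0.1132


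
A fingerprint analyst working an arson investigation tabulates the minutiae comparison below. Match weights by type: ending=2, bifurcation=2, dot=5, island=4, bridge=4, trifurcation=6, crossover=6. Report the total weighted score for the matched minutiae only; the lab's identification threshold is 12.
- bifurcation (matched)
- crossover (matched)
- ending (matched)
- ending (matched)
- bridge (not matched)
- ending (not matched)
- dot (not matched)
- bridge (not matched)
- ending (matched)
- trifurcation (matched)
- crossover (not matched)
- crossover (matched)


Weighted minutiae match score:
  bifurcation: matched, +2 (running total 2)
  crossover: matched, +6 (running total 8)
  ending: matched, +2 (running total 10)
  ending: matched, +2 (running total 12)
  bridge: not matched, +0
  ending: not matched, +0
  dot: not matched, +0
  bridge: not matched, +0
  ending: matched, +2 (running total 14)
  trifurcation: matched, +6 (running total 20)
  crossover: not matched, +0
  crossover: matched, +6 (running total 26)
Total score = 26
Threshold = 12; verdict = identification

26


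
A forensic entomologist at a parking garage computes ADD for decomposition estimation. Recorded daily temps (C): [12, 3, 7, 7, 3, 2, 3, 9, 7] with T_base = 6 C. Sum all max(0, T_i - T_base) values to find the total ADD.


Computing ADD day by day:
Day 1: max(0, 12 - 6) = 6
Day 2: max(0, 3 - 6) = 0
Day 3: max(0, 7 - 6) = 1
Day 4: max(0, 7 - 6) = 1
Day 5: max(0, 3 - 6) = 0
Day 6: max(0, 2 - 6) = 0
Day 7: max(0, 3 - 6) = 0
Day 8: max(0, 9 - 6) = 3
Day 9: max(0, 7 - 6) = 1
Total ADD = 12

12


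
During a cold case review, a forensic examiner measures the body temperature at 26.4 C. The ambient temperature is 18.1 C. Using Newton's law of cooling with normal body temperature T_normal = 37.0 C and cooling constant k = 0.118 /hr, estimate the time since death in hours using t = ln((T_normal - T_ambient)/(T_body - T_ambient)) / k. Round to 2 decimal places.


Using Newton's law of cooling:
t = ln((T_normal - T_ambient) / (T_body - T_ambient)) / k
T_normal - T_ambient = 18.9
T_body - T_ambient = 8.3
Ratio = 2.277108
ln(ratio) = 0.822906
t = 0.822906 / 0.118 = 6.97 hours

6.97


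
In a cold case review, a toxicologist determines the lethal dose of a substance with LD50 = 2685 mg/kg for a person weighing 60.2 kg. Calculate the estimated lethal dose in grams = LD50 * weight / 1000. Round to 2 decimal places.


Lethal dose calculation:
Lethal dose = LD50 * body_weight / 1000
= 2685 * 60.2 / 1000
= 161637 / 1000
= 161.64 g

161.64


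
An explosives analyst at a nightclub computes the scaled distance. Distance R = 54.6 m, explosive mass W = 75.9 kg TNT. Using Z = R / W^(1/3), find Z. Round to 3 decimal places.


Scaled distance calculation:
W^(1/3) = 75.9^(1/3) = 4.233965
Z = R / W^(1/3) = 54.6 / 4.233965
Z = 12.896 m/kg^(1/3)

12.896


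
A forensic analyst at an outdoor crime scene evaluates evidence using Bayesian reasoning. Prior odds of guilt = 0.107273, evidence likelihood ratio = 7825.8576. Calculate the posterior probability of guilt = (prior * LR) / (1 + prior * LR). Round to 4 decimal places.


Bayesian evidence evaluation:
Posterior odds = prior_odds * LR = 0.107273 * 7825.8576 = 839.5032
Posterior probability = posterior_odds / (1 + posterior_odds)
= 839.5032 / (1 + 839.5032)
= 839.5032 / 840.5032
= 0.9988

0.9988


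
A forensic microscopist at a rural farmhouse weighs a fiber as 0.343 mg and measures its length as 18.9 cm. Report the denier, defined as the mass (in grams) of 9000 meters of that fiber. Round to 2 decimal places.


Denier calculation:
Mass in grams = 0.343 mg / 1000 = 0.000343 g
Length in meters = 18.9 cm / 100 = 0.189 m
Linear density = mass / length = 0.000343 / 0.189 = 0.00181481 g/m
Denier = (g/m) * 9000 = 0.00181481 * 9000 = 16.33

16.33


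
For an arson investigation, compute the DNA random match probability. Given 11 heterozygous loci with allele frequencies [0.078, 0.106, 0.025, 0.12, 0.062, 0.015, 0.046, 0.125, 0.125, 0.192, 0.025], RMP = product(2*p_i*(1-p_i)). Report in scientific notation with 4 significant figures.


Computing RMP for 11 loci:
Locus 1: 2 * 0.078 * 0.922 = 0.143832
Locus 2: 2 * 0.106 * 0.894 = 0.189528
Locus 3: 2 * 0.025 * 0.975 = 0.04875
Locus 4: 2 * 0.12 * 0.88 = 0.2112
Locus 5: 2 * 0.062 * 0.938 = 0.116312
Locus 6: 2 * 0.015 * 0.985 = 0.02955
Locus 7: 2 * 0.046 * 0.954 = 0.087768
Locus 8: 2 * 0.125 * 0.875 = 0.21875
Locus 9: 2 * 0.125 * 0.875 = 0.21875
Locus 10: 2 * 0.192 * 0.808 = 0.310272
Locus 11: 2 * 0.025 * 0.975 = 0.04875
RMP = 6.128e-11

6.128e-11


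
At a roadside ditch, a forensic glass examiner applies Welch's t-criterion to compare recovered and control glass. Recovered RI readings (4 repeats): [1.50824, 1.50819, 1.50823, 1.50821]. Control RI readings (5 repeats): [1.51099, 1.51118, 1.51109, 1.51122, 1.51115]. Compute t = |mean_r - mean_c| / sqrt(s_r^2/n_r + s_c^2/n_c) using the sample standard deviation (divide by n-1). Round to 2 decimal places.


Welch's t-criterion for glass RI comparison:
Recovered mean = sum / n_r = 6.03287 / 4 = 1.5082175
Control mean = sum / n_c = 7.55563 / 5 = 1.511126
Recovered sample variance s_r^2 = 4.91667e-10
Control sample variance s_c^2 = 8.03e-09
Welch SE (unpooled) = sqrt(s_r^2/n_r + s_c^2/n_c) = sqrt(1.22917e-10 + 1.606e-09) = sqrt(1.72892e-09) = 4.15803e-05
|mean_r - mean_c| = 0.0029085
t = 0.0029085 / 4.15803e-05 = 69.95

69.95


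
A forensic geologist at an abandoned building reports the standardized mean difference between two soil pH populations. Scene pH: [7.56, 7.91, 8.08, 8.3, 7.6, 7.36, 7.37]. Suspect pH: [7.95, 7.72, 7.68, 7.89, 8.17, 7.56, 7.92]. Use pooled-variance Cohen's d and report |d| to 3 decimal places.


Pooled-variance Cohen's d for soil pH comparison:
Scene mean = 54.18 / 7 = 7.74
Suspect mean = 54.89 / 7 = 7.841429
Scene sample variance s_s^2 = 0.1319
Suspect sample variance s_c^2 = 0.041381
Pooled variance = ((n_s-1)*s_s^2 + (n_c-1)*s_c^2) / (n_s + n_c - 2) = 0.08664
Pooled SD = sqrt(0.08664) = 0.294347
Mean difference = -0.101429
|d| = |-0.101429| / 0.294347 = 0.345

0.345


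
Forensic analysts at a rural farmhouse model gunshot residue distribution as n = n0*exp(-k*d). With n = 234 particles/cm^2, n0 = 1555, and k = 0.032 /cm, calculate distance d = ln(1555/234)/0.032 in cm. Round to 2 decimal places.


GSR distance calculation:
n0/n = 1555 / 234 = 6.645299
ln(n0/n) = 1.89391
d = 1.89391 / 0.032 = 59.18 cm

59.18


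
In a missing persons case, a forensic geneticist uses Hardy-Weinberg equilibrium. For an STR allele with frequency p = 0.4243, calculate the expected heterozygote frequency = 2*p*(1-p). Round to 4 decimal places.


Hardy-Weinberg heterozygote frequency:
q = 1 - p = 1 - 0.4243 = 0.5757
2pq = 2 * 0.4243 * 0.5757 = 0.4885

0.4885


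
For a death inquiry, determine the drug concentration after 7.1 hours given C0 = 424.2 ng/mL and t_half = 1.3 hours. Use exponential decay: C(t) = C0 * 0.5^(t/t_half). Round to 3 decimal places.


Drug concentration decay:
Number of half-lives = t / t_half = 7.1 / 1.3 = 5.461538
Decay factor = 0.5^5.461538 = 0.02269411
C(t) = 424.2 * 0.02269411 = 9.627 ng/mL

9.627


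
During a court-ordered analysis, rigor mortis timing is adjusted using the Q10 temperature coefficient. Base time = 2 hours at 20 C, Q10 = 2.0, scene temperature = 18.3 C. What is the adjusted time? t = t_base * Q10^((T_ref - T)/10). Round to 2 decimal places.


Rigor mortis time adjustment:
Exponent = (T_ref - T_actual) / 10 = (20 - 18.3) / 10 = 0.17
Q10 factor = 2.0^0.17 = 1.12506
t_adjusted = 2 * 1.12506 = 2.25 hours

2.25


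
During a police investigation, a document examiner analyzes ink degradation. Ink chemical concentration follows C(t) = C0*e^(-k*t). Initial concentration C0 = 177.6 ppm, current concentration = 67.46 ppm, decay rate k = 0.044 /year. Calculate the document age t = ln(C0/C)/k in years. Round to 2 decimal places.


Document age estimation:
C0/C = 177.6 / 67.46 = 2.632671
ln(C0/C) = 0.967999
t = 0.967999 / 0.044 = 22.00 years

22.00


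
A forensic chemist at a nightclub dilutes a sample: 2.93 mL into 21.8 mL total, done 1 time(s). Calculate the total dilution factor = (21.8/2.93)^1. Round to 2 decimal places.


Dilution factor calculation:
Single dilution = V_total / V_sample = 21.8 / 2.93 ≈ 7.440273
Number of dilutions = 1
Total DF = (21.8 / 2.93)^1 (full precision, rounded at the end) = 7.44

7.44


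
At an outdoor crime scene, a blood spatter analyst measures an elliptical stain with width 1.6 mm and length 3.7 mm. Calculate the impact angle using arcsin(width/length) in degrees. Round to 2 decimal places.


Blood spatter impact angle calculation:
width / length = 1.6 / 3.7 = 0.432432
angle = arcsin(0.432432)
angle = 25.62 degrees

25.62


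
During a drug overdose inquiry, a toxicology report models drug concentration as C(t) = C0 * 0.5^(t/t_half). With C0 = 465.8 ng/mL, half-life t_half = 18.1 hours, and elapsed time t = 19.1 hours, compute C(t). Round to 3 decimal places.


Drug concentration decay:
Number of half-lives = t / t_half = 19.1 / 18.1 = 1.055249
Decay factor = 0.5^1.055249 = 0.48121416
C(t) = 465.8 * 0.48121416 = 224.150 ng/mL

224.150


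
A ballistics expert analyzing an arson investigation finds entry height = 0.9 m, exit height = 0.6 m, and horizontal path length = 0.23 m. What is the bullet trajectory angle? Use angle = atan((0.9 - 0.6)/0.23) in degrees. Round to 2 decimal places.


Bullet trajectory angle:
Height difference = 0.9 - 0.6 = 0.3 m
angle = atan(0.3 / 0.23)
angle = atan(1.304348)
angle = 52.52 degrees

52.52


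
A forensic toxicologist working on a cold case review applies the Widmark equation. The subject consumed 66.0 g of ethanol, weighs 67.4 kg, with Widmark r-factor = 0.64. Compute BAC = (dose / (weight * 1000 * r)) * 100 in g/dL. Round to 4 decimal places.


Applying the Widmark formula:
BAC = (dose_g / (body_wt * 1000 * r)) * 100
Denominator = 67.4 * 1000 * 0.64 = 43136
BAC = (66.0 / 43136) * 100
BAC = 0.1530 g/dL

0.1530


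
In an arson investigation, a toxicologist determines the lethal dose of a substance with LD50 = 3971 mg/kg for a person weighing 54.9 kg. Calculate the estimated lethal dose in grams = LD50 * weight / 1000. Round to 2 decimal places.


Lethal dose calculation:
Lethal dose = LD50 * body_weight / 1000
= 3971 * 54.9 / 1000
= 218007.9 / 1000
= 218.01 g

218.01


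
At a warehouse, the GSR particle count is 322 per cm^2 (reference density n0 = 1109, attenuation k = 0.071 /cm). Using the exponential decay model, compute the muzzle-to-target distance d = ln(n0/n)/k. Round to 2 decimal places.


GSR distance calculation:
n0/n = 1109 / 322 = 3.444099
ln(n0/n) = 1.236662
d = 1.236662 / 0.071 = 17.42 cm

17.42


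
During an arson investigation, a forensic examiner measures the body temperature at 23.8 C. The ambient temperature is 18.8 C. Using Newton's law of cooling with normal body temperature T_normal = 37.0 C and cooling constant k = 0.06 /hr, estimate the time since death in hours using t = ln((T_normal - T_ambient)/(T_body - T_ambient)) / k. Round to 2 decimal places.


Using Newton's law of cooling:
t = ln((T_normal - T_ambient) / (T_body - T_ambient)) / k
T_normal - T_ambient = 18.2
T_body - T_ambient = 5.0
Ratio = 3.64
ln(ratio) = 1.291984
t = 1.291984 / 0.06 = 21.53 hours

21.53


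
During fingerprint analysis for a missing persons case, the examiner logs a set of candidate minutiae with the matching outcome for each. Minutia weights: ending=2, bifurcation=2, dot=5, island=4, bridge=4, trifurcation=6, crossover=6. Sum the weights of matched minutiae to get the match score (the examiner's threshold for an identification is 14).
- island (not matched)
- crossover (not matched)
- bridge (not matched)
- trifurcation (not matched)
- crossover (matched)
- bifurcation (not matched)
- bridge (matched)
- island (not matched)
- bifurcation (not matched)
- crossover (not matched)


Weighted minutiae match score:
  island: not matched, +0
  crossover: not matched, +0
  bridge: not matched, +0
  trifurcation: not matched, +0
  crossover: matched, +6 (running total 6)
  bifurcation: not matched, +0
  bridge: matched, +4 (running total 10)
  island: not matched, +0
  bifurcation: not matched, +0
  crossover: not matched, +0
Total score = 10
Threshold = 14; verdict = inconclusive

10


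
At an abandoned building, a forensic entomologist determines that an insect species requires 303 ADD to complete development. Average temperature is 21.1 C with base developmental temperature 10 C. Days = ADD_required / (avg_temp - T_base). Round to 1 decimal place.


Insect development time:
Effective temperature = avg_temp - T_base = 21.1 - 10 = 11.1 C
Days = ADD / effective_temp = 303 / 11.1 = 27.3 days

27.3


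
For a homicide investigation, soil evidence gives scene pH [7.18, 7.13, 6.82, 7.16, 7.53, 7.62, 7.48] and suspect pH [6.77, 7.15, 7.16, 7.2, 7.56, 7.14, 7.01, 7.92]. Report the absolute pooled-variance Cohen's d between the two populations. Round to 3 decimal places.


Pooled-variance Cohen's d for soil pH comparison:
Scene mean = 50.92 / 7 = 7.274286
Suspect mean = 57.91 / 8 = 7.23875
Scene sample variance s_s^2 = 0.079395
Suspect sample variance s_c^2 = 0.123527
Pooled variance = ((n_s-1)*s_s^2 + (n_c-1)*s_c^2) / (n_s + n_c - 2) = 0.103158
Pooled SD = sqrt(0.103158) = 0.321182
Mean difference = 0.035536
|d| = |0.035536| / 0.321182 = 0.111

0.111


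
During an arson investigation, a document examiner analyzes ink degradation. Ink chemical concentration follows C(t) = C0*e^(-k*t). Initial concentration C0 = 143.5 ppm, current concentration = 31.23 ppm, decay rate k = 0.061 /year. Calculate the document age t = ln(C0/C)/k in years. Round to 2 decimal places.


Document age estimation:
C0/C = 143.5 / 31.23 = 4.594941
ln(C0/C) = 1.524956
t = 1.524956 / 0.061 = 25.00 years

25.00


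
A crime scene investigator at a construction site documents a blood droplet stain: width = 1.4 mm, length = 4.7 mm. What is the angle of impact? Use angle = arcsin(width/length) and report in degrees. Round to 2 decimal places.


Blood spatter impact angle calculation:
width / length = 1.4 / 4.7 = 0.297872
angle = arcsin(0.297872)
angle = 17.33 degrees

17.33


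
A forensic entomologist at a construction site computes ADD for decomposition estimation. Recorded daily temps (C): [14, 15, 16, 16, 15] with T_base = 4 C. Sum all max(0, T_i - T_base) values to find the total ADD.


Computing ADD day by day:
Day 1: max(0, 14 - 4) = 10
Day 2: max(0, 15 - 4) = 11
Day 3: max(0, 16 - 4) = 12
Day 4: max(0, 16 - 4) = 12
Day 5: max(0, 15 - 4) = 11
Total ADD = 56

56


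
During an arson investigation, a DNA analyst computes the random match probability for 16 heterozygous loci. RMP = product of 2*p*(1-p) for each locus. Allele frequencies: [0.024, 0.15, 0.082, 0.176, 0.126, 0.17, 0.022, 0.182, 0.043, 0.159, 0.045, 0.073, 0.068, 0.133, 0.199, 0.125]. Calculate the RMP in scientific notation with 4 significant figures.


Computing RMP for 16 loci:
Locus 1: 2 * 0.024 * 0.976 = 0.046848
Locus 2: 2 * 0.15 * 0.85 = 0.255
Locus 3: 2 * 0.082 * 0.918 = 0.150552
Locus 4: 2 * 0.176 * 0.824 = 0.290048
Locus 5: 2 * 0.126 * 0.874 = 0.220248
Locus 6: 2 * 0.17 * 0.83 = 0.2822
Locus 7: 2 * 0.022 * 0.978 = 0.043032
Locus 8: 2 * 0.182 * 0.818 = 0.297752
Locus 9: 2 * 0.043 * 0.957 = 0.082302
Locus 10: 2 * 0.159 * 0.841 = 0.267438
Locus 11: 2 * 0.045 * 0.955 = 0.08595
Locus 12: 2 * 0.073 * 0.927 = 0.135342
Locus 13: 2 * 0.068 * 0.932 = 0.126752
Locus 14: 2 * 0.133 * 0.867 = 0.230622
Locus 15: 2 * 0.199 * 0.801 = 0.318798
Locus 16: 2 * 0.125 * 0.875 = 0.21875
RMP = 2.168e-13

2.168e-13


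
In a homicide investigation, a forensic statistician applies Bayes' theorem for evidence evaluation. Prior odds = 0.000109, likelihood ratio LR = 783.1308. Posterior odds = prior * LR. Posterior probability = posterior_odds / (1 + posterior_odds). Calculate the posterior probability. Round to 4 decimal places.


Bayesian evidence evaluation:
Posterior odds = prior_odds * LR = 0.000109 * 783.1308 = 0.08536126
Posterior probability = posterior_odds / (1 + posterior_odds)
= 0.08536126 / (1 + 0.08536126)
= 0.08536126 / 1.08536126
= 0.0786

0.0786


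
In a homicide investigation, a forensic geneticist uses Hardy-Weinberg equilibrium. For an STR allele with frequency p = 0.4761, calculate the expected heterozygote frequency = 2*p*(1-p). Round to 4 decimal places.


Hardy-Weinberg heterozygote frequency:
q = 1 - p = 1 - 0.4761 = 0.5239
2pq = 2 * 0.4761 * 0.5239 = 0.4989

0.4989


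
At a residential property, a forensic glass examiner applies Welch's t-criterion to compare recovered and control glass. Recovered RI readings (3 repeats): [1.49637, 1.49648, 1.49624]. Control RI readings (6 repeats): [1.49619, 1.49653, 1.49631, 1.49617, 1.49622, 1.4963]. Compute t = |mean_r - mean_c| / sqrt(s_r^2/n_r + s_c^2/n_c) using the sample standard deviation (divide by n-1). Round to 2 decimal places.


Welch's t-criterion for glass RI comparison:
Recovered mean = sum / n_r = 4.48909 / 3 = 1.4963633
Control mean = sum / n_c = 8.97772 / 6 = 1.4962867
Recovered sample variance s_r^2 = 1.44333e-08
Control sample variance s_c^2 = 1.74667e-08
Welch SE (unpooled) = sqrt(s_r^2/n_r + s_c^2/n_c) = sqrt(4.81111e-09 + 2.91111e-09) = sqrt(7.72222e-09) = 8.78762e-05
|mean_r - mean_c| = 7.66667e-05
t = 7.66667e-05 / 8.78762e-05 = 0.87

0.87


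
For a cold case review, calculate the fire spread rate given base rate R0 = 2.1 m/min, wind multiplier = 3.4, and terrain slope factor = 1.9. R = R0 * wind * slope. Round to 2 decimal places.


Fire spread rate calculation:
R = R0 * wind_factor * slope_factor
= 2.1 * 3.4 * 1.9
= 7.14 * 1.9
= 13.57 m/min

13.57


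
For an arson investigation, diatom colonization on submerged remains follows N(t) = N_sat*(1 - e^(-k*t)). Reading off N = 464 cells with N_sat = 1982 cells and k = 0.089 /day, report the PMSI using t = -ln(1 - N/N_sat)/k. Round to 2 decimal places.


PMSI from diatom colonization curve:
N / N_sat = 464 / 1982 = 0.234107
1 - N/N_sat = 0.765893
ln(1 - N/N_sat) = -0.266713
t = -ln(1 - N/N_sat) / k = -(-0.266713) / 0.089 = 3.00 days

3.00


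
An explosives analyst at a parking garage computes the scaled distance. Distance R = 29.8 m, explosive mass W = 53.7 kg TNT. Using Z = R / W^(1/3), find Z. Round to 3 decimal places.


Scaled distance calculation:
W^(1/3) = 53.7^(1/3) = 3.772751
Z = R / W^(1/3) = 29.8 / 3.772751
Z = 7.899 m/kg^(1/3)

7.899


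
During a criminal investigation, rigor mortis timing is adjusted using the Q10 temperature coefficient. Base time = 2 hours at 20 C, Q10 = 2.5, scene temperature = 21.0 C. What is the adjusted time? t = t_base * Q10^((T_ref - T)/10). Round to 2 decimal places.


Rigor mortis time adjustment:
Exponent = (T_ref - T_actual) / 10 = (20 - 21.0) / 10 = -0.1
Q10 factor = 2.5^-0.1 = 0.91244
t_adjusted = 2 * 0.91244 = 1.82 hours

1.82


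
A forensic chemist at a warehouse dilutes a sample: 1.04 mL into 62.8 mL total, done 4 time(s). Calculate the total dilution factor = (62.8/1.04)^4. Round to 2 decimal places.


Dilution factor calculation:
Single dilution = V_total / V_sample = 62.8 / 1.04 ≈ 60.384615
Number of dilutions = 4
Total DF = (62.8 / 1.04)^4 (full precision, rounded at the end) = 13295516.64

13295516.64


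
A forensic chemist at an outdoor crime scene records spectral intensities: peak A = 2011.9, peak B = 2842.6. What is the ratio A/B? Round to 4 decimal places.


Spectral peak ratio:
Peak A = 2011.9 counts
Peak B = 2842.6 counts
Ratio = 2011.9 / 2842.6 = 0.7078

0.7078


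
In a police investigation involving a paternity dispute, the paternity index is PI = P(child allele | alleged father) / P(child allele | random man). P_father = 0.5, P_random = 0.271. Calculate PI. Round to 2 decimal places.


Paternity Index calculation:
PI = P(allele|father) / P(allele|random)
PI = 0.5 / 0.271
PI = 1.85

1.85


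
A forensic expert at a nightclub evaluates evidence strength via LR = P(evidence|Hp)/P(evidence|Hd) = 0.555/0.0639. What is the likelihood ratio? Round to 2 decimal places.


Likelihood ratio calculation:
LR = P(E|Hp) / P(E|Hd)
LR = 0.555 / 0.0639
LR = 8.69

8.69


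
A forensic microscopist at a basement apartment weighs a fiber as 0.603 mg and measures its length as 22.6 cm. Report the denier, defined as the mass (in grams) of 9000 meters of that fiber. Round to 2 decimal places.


Denier calculation:
Mass in grams = 0.603 mg / 1000 = 0.000603 g
Length in meters = 22.6 cm / 100 = 0.226 m
Linear density = mass / length = 0.000603 / 0.226 = 0.00266814 g/m
Denier = (g/m) * 9000 = 0.00266814 * 9000 = 24.01

24.01


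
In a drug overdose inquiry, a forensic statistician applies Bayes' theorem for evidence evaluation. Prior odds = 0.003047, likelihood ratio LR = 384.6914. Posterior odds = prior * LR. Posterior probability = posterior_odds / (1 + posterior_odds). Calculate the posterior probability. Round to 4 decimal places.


Bayesian evidence evaluation:
Posterior odds = prior_odds * LR = 0.003047 * 384.6914 = 1.172155
Posterior probability = posterior_odds / (1 + posterior_odds)
= 1.172155 / (1 + 1.172155)
= 1.172155 / 2.172155
= 0.5396

0.5396


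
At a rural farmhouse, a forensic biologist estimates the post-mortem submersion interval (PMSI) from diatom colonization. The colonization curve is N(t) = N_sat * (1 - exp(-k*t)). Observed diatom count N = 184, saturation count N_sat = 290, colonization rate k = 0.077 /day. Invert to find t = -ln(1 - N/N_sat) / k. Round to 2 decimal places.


PMSI from diatom colonization curve:
N / N_sat = 184 / 290 = 0.634483
1 - N/N_sat = 0.365517
ln(1 - N/N_sat) = -1.006442
t = -ln(1 - N/N_sat) / k = -(-1.006442) / 0.077 = 13.07 days

13.07


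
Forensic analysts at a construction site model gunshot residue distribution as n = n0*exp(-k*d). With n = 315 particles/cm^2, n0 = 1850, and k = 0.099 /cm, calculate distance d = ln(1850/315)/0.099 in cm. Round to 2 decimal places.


GSR distance calculation:
n0/n = 1850 / 315 = 5.873016
ln(n0/n) = 1.770368
d = 1.770368 / 0.099 = 17.88 cm

17.88


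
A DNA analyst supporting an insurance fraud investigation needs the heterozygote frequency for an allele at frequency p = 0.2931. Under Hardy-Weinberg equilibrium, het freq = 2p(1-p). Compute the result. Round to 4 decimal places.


Hardy-Weinberg heterozygote frequency:
q = 1 - p = 1 - 0.2931 = 0.7069
2pq = 2 * 0.2931 * 0.7069 = 0.4144

0.4144


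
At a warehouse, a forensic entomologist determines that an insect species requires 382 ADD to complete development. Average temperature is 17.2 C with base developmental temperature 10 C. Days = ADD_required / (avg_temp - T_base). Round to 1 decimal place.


Insect development time:
Effective temperature = avg_temp - T_base = 17.2 - 10 = 7.2 C
Days = ADD / effective_temp = 382 / 7.2 = 53.1 days

53.1


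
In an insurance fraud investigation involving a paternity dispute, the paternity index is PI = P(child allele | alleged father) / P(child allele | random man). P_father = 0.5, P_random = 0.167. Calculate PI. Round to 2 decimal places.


Paternity Index calculation:
PI = P(allele|father) / P(allele|random)
PI = 0.5 / 0.167
PI = 2.99

2.99


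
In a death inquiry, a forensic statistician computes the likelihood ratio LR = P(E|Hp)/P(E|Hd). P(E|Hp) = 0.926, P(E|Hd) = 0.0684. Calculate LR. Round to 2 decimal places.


Likelihood ratio calculation:
LR = P(E|Hp) / P(E|Hd)
LR = 0.926 / 0.0684
LR = 13.54

13.54


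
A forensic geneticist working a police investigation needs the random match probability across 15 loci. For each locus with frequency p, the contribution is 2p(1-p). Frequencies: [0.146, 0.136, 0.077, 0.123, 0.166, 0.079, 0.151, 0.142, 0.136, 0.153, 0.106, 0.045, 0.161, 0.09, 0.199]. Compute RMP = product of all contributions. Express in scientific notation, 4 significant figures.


Computing RMP for 15 loci:
Locus 1: 2 * 0.146 * 0.854 = 0.249368
Locus 2: 2 * 0.136 * 0.864 = 0.235008
Locus 3: 2 * 0.077 * 0.923 = 0.142142
Locus 4: 2 * 0.123 * 0.877 = 0.215742
Locus 5: 2 * 0.166 * 0.834 = 0.276888
Locus 6: 2 * 0.079 * 0.921 = 0.145518
Locus 7: 2 * 0.151 * 0.849 = 0.256398
Locus 8: 2 * 0.142 * 0.858 = 0.243672
Locus 9: 2 * 0.136 * 0.864 = 0.235008
Locus 10: 2 * 0.153 * 0.847 = 0.259182
Locus 11: 2 * 0.106 * 0.894 = 0.189528
Locus 12: 2 * 0.045 * 0.955 = 0.08595
Locus 13: 2 * 0.161 * 0.839 = 0.270158
Locus 14: 2 * 0.09 * 0.91 = 0.1638
Locus 15: 2 * 0.199 * 0.801 = 0.318798
RMP = 6.333e-11

6.333e-11


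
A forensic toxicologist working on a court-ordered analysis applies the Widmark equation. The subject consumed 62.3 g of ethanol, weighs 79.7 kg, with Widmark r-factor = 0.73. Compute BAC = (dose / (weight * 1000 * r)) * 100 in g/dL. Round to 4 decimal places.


Applying the Widmark formula:
BAC = (dose_g / (body_wt * 1000 * r)) * 100
Denominator = 79.7 * 1000 * 0.73 = 58181
BAC = (62.3 / 58181) * 100
BAC = 0.1071 g/dL

0.1071


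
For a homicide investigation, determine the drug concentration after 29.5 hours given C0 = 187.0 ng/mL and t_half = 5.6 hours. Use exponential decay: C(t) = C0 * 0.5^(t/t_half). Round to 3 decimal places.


Drug concentration decay:
Number of half-lives = t / t_half = 29.5 / 5.6 = 5.267857
Decay factor = 0.5^5.267857 = 0.02595476
C(t) = 187.0 * 0.02595476 = 4.854 ng/mL

4.854


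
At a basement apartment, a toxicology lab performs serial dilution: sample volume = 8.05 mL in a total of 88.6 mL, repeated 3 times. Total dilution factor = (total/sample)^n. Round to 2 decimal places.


Dilution factor calculation:
Single dilution = V_total / V_sample = 88.6 / 8.05 ≈ 11.006211
Number of dilutions = 3
Total DF = (88.6 / 8.05)^3 (full precision, rounded at the end) = 1333.26

1333.26


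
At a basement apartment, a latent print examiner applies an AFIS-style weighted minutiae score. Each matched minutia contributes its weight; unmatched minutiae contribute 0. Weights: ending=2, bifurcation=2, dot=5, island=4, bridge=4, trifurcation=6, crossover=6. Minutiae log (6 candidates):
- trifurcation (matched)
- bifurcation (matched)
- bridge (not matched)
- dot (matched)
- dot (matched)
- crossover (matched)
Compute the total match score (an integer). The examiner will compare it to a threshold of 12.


Weighted minutiae match score:
  trifurcation: matched, +6 (running total 6)
  bifurcation: matched, +2 (running total 8)
  bridge: not matched, +0
  dot: matched, +5 (running total 13)
  dot: matched, +5 (running total 18)
  crossover: matched, +6 (running total 24)
Total score = 24
Threshold = 12; verdict = identification

24


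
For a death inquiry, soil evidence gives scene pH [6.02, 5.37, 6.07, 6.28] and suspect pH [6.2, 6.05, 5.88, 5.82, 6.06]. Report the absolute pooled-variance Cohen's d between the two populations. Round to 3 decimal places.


Pooled-variance Cohen's d for soil pH comparison:
Scene mean = 23.74 / 4 = 5.935
Suspect mean = 30.01 / 5 = 6.002
Scene sample variance s_s^2 = 0.154567
Suspect sample variance s_c^2 = 0.02322
Pooled variance = ((n_s-1)*s_s^2 + (n_c-1)*s_c^2) / (n_s + n_c - 2) = 0.079511
Pooled SD = sqrt(0.079511) = 0.281977
Mean difference = -0.067
|d| = |-0.067| / 0.281977 = 0.238

0.238


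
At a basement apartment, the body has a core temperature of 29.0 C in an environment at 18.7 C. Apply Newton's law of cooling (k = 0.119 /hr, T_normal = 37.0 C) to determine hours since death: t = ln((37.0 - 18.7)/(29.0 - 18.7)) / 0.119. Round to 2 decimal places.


Using Newton's law of cooling:
t = ln((T_normal - T_ambient) / (T_body - T_ambient)) / k
T_normal - T_ambient = 18.3
T_body - T_ambient = 10.3
Ratio = 1.776699
ln(ratio) = 0.574757
t = 0.574757 / 0.119 = 4.83 hours

4.83


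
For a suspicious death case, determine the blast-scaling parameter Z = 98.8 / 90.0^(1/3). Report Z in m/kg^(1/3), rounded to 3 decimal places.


Scaled distance calculation:
W^(1/3) = 90.0^(1/3) = 4.481405
Z = R / W^(1/3) = 98.8 / 4.481405
Z = 22.047 m/kg^(1/3)

22.047


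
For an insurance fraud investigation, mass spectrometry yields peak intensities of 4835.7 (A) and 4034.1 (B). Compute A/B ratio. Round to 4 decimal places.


Spectral peak ratio:
Peak A = 4835.7 counts
Peak B = 4034.1 counts
Ratio = 4835.7 / 4034.1 = 1.1987

1.1987


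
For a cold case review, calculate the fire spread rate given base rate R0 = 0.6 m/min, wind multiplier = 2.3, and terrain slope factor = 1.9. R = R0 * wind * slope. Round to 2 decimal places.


Fire spread rate calculation:
R = R0 * wind_factor * slope_factor
= 0.6 * 2.3 * 1.9
= 1.38 * 1.9
= 2.62 m/min

2.62


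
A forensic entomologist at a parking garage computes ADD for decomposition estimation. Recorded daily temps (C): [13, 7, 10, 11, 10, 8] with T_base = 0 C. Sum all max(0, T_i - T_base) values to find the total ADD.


Computing ADD day by day:
Day 1: max(0, 13 - 0) = 13
Day 2: max(0, 7 - 0) = 7
Day 3: max(0, 10 - 0) = 10
Day 4: max(0, 11 - 0) = 11
Day 5: max(0, 10 - 0) = 10
Day 6: max(0, 8 - 0) = 8
Total ADD = 59

59


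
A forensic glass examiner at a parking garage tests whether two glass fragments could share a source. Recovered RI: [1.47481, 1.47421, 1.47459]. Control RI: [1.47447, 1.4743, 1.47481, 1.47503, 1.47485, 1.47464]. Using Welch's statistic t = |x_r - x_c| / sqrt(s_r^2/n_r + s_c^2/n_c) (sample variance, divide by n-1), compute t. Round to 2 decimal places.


Welch's t-criterion for glass RI comparison:
Recovered mean = sum / n_r = 4.42361 / 3 = 1.4745367
Control mean = sum / n_c = 8.8481 / 6 = 1.4746833
Recovered sample variance s_r^2 = 9.21333e-08
Control sample variance s_c^2 = 7.16667e-08
Welch SE (unpooled) = sqrt(s_r^2/n_r + s_c^2/n_c) = sqrt(3.07111e-08 + 1.19444e-08) = sqrt(4.26555e-08) = 0.000206532
|mean_r - mean_c| = 0.000146667
t = 0.000146667 / 0.000206532 = 0.71

0.71
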